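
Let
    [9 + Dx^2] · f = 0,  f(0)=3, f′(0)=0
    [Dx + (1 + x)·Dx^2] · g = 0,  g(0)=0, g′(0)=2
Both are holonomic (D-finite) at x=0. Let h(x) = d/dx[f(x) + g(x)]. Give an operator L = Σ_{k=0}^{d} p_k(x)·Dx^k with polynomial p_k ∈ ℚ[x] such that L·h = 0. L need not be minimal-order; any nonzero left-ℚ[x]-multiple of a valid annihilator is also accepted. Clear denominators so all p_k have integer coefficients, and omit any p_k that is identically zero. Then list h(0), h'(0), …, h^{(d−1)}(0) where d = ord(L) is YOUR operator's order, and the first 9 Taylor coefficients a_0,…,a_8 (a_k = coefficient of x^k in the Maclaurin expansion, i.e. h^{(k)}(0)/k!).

f: a_k = 3, 0, -27/2, 0, 81/8, 0, -243/80, 0, 2187/4480, …
g: a_k = 0, 2, -1, 2/3, -1/2, 2/5, -1/3, 2/7, -1/4, …
Weyl lclm of L_f,L_g ⇒ L₀ (ord ≤ 4).
h=h₀': d/dx-closure on L₀ ⇒ L.
L = (135 + 162·x + 81·x^2) + (99 + 261·x + 243·x^2 + 81·x^3)·Dx + (15 + 18·x + 9·x^2)·Dx^2 + (11 + 29·x + 27·x^2 + 9·x^3)·Dx^3  (order 3).
h: a_k = 2, -29, 2, 77/2, 2, -809/40, 2, 1067/560, 2, …
ICs: h(0) = 2, h′(0) = -29, h′′(0) = 4.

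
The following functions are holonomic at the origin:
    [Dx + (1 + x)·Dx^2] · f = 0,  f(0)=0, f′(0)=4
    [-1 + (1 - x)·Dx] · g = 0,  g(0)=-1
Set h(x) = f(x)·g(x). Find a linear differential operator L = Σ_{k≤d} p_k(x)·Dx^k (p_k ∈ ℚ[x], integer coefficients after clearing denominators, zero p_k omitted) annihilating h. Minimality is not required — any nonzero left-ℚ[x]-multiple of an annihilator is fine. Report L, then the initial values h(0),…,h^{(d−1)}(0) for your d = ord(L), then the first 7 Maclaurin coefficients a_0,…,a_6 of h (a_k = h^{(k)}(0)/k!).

L = 1 + (1 + 3·x)·Dx + (-1 + x^2)·Dx^2  (order 2).
h: a_k = 0, -4, -2, -10/3, -7/3, -47/15, -37/15, …
ICs: h(0) = 0, h′(0) = -4.

f: a_k = 0, 4, -2, 4/3, -1, 4/5, -2/3, …
g: a_k = -1, -1, -1, -1, -1, -1, -1, …
L₀ := L_f ⊗_s L_g (sym. prod.), ord ≤ 2.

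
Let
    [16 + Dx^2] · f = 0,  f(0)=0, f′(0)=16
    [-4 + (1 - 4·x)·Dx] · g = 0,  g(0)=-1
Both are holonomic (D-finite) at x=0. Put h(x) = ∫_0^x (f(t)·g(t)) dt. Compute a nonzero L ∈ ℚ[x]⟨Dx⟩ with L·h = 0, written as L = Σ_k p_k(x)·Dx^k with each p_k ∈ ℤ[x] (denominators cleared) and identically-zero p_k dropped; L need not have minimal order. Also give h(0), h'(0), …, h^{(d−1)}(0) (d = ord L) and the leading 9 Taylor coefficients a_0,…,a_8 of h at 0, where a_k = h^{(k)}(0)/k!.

L = (-16 + 64·x)·Dx + 8·Dx^2 + (-1 + 4·x)·Dx^3  (order 3).
h: a_k = 0, 0, -8, -64/3, -160/3, -512/3, -25856/45, -206848/105, -2171392/315, …
ICs: h(0) = 0, h′(0) = 0, h′′(0) = -16.

f: a_k = 0, 16, 0, -128/3, 0, 512/15, 0, -4096/315, 0, …
g: a_k = -1, -4, -16, -64, -256, -1024, -4096, -16384, -65536, …
Sym-product of L_f,L_g gives L₀ (≤ ord 2).
h=∫₀ˣh₀: take L = L₀·Dx.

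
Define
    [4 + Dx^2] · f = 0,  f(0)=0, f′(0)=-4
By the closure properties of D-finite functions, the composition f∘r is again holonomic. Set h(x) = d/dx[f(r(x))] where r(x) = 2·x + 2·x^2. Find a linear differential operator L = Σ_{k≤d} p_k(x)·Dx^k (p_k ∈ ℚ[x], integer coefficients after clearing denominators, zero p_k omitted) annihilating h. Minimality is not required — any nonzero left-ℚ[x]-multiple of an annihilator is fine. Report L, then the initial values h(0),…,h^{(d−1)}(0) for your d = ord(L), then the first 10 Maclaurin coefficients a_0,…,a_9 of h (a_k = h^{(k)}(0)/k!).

L = (28 + 128·x + 384·x^2 + 512·x^3 + 256·x^4) + (-6 - 12·x)·Dx + (1 + 4·x + 4·x^2)·Dx^2  (order 2).
h: a_k = -8, -16, 64, 256, 704/3, -384, -51712/45, -45056/45, 141056/315, 13824/7, …
ICs: h(0) = -8, h′(0) = -16.

f: a_k = 0, -4, 0, 8/3, 0, -8/15, 0, 16/315, 0, -8/2835, …
L₀ from L_f via x↦r, Dx↦r'^{-1}Dx.
h₀' ⇒ L via d/dx closure of L₀.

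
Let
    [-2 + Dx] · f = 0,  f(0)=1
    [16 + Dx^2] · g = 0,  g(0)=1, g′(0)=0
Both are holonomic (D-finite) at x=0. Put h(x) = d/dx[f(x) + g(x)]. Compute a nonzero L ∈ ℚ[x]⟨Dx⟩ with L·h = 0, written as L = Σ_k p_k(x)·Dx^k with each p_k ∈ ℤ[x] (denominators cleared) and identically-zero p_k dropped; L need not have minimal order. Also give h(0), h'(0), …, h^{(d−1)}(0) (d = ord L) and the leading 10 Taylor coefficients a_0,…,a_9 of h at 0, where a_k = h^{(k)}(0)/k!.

f: a_k = 1, 2, 2, 4/3, 2/3, 4/15, 4/45, 8/315, 2/315, 4/2835, …
g: a_k = 1, 0, -8, 0, 32/3, 0, -256/45, 0, 512/315, 0, …
Weyl lclm of L_f,L_g ⇒ L₀ (ord ≤ 3).
Differentiate: ansatz ord ≤ ord L₀ ⇒ L.
L = 32 - 16·Dx + 2·Dx^2 - Dx^3  (order 3).
h: a_k = 2, -12, 4, 136/3, 4/3, -168/5, 8/45, 4112/315, 4/315, -2728/945, …
ICs: h(0) = 2, h′(0) = -12, h′′(0) = 8.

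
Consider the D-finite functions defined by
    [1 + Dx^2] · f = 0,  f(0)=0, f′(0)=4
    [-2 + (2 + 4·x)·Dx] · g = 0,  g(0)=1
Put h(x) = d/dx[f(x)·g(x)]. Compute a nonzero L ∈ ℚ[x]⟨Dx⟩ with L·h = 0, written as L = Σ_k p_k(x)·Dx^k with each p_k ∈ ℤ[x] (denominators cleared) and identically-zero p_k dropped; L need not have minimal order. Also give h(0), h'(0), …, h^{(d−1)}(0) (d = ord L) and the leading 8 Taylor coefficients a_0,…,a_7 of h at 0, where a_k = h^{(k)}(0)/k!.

f: a_k = 0, 4, 0, -2/3, 0, 1/30, 0, -1/1260, …
g: a_k = 1, 1, -1/2, 1/2, -5/8, 7/8, -21/16, 33/16, …
Sym-product of L_f,L_g gives L₀ (≤ ord 2).
h=h₀': d/dx-closure on L₀ ⇒ L.
L = (2 + 12·x + 16·x^2 + 8·x^3 + 4·x^4) + (1 - 6·x^2 - 4·x^3)·Dx + (1 + 5·x + 9·x^2 + 8·x^3 + 4·x^4)·Dx^2  (order 2).
h: a_k = 4, 8, -8, 16/3, -32/3, 96/5, -1528/45, 3872/63, …
ICs: h(0) = 4, h′(0) = 8.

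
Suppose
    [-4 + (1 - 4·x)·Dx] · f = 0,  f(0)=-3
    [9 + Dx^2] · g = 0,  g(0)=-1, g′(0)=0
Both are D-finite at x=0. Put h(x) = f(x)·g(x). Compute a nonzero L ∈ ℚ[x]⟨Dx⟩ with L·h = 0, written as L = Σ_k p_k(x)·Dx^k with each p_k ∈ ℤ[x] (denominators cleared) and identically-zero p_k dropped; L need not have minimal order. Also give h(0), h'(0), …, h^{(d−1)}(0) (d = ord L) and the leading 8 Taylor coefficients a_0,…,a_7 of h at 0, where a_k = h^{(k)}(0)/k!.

L = (-9 + 36·x) + 8·Dx + (-1 + 4·x)·Dx^2  (order 2).
h: a_k = 3, 12, 69/2, 138, 4497/8, 4497/2, 719277/80, 719277/20, …
ICs: h(0) = 3, h′(0) = 12.

f: a_k = -3, -12, -48, -192, -768, -3072, -12288, -49152, …
g: a_k = -1, 0, 9/2, 0, -27/8, 0, 81/80, 0, …
h₀=f·g: eliminate ⇒ L₀, order ≤ 1·2.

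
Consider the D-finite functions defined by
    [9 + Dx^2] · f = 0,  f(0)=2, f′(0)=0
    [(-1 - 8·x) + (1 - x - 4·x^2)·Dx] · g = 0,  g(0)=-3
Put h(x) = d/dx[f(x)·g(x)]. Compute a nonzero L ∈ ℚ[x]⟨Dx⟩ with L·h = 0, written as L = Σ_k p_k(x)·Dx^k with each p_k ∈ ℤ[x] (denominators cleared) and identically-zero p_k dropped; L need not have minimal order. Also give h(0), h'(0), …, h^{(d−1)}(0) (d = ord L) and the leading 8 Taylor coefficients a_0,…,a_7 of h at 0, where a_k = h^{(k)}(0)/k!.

L = (-33 - 162·x - 567·x^2 + 648·x^3 + 1296·x^4) + (6 + 66·x + 216·x^2 + 576·x^3)·Dx + (1 - 10·x - 31·x^2 + 72·x^3 + 144·x^4)·Dx^2  (order 2).
h: a_k = -6, -6, -81, -237, -3345/4, -47781/20, -298809/40, -5960307/280, …
ICs: h(0) = -6, h′(0) = -6.

f: a_k = 2, 0, -9, 0, 27/4, 0, -81/40, 0, …
g: a_k = -3, -3, -15, -27, -87, -195, -543, -1323, …
Product ⇒ symmetric product L₀, ord ≤ 2.
Derive L from L₀ (diff closure).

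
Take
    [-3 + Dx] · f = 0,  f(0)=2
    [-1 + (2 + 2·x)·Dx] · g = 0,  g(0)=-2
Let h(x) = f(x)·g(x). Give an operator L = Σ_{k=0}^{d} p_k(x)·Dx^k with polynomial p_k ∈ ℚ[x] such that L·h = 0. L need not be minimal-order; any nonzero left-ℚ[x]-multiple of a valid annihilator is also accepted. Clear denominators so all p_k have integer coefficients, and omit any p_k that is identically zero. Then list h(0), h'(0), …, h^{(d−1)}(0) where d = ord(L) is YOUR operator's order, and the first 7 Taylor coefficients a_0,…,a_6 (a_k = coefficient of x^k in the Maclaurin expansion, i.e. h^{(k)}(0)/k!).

f: a_k = 2, 6, 9, 9, 27/4, 81/20, 81/40, …
g: a_k = -2, -1, 1/4, -1/8, 5/64, -7/128, 21/512, …
h₀=f·g: eliminate ⇒ L₀, order ≤ 1·1.
L = (-7 - 6·x) + (2 + 2·x)·Dx  (order 1).
h: a_k = -4, -14, -47/2, -103/4, -667/32, -4277/320, -9063/1280, …
ICs: h(0) = -4.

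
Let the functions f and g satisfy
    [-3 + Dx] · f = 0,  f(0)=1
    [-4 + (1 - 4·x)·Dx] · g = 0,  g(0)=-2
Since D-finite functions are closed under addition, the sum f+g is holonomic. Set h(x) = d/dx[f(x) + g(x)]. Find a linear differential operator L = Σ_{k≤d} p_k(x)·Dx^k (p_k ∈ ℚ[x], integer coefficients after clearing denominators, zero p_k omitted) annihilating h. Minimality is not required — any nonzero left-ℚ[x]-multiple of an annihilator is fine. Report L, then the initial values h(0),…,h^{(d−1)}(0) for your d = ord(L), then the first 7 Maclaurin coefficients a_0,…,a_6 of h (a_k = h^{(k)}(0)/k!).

L = (216 + 288·x) + (-87 - 72·x + 144·x^2)·Dx + (5 - 8·x - 48·x^2)·Dx^2  (order 2).
h: a_k = -5, -55, -741/2, -4069/2, -81839/8, -1965837/40, -18349837/80, …
ICs: h(0) = -5, h′(0) = -55.

f: a_k = 1, 3, 9/2, 9/2, 27/8, 81/40, 81/80, …
g: a_k = -2, -8, -32, -128, -512, -2048, -8192, …
f+g: L₀ = lclm(L_f,L_g), ord ≤ 1+1.
Derive L from L₀ (diff closure).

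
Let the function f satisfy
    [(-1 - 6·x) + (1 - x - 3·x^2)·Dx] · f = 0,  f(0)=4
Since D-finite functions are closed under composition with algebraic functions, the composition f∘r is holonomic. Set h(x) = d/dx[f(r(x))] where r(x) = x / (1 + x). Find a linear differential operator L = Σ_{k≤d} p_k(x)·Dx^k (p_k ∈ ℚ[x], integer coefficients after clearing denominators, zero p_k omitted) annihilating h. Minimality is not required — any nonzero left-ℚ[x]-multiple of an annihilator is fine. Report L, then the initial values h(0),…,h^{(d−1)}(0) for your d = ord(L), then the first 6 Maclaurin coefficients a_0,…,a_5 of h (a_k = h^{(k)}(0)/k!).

L = (6 + 18·x + 72·x^2 + 42·x^3) + (-1 - 9·x - 12·x^2 + 17·x^3 + 21·x^4)·Dx  (order 1).
h: a_k = 4, 24, 0, 144, -180, 864, …
ICs: h(0) = 4.

f: a_k = 4, 4, 16, 28, 76, 160, …
Substitute x→r, Dx→(1/r')Dx; clear ⇒ L₀.
h=h₀': d/dx-closure on L₀ ⇒ L.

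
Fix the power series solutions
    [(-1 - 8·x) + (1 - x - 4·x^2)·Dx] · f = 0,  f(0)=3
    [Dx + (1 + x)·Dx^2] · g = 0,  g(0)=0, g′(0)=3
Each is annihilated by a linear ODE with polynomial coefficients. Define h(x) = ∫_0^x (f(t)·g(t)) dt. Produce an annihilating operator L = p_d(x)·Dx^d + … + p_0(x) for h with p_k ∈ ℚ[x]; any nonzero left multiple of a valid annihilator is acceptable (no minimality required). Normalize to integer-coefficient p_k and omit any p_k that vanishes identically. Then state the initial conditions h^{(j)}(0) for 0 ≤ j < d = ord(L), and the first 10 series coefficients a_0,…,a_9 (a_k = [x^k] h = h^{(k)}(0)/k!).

f: a_k = 3, 3, 15, 27, 87, 195, 543, 1323, 3495, 8787, …
g: a_k = 0, 3, -3/2, 1, -3/4, 3/5, -1/2, 3/7, -3/8, 1/3, …
f·g: L₀ = L_f ⊗_s L_g, ord ≤ 1·2.
h=∫₀ˣh₀: take L = L₀·Dx.
L = (9 + 16·x)·Dx + (1 + 19·x + 20·x^2)·Dx^2 + (-1 + 5·x^2 + 4·x^3)·Dx^3  (order 3).
h: a_k = 0, 0, 9/2, 3/2, 87/8, 237/20, 1567/40, 9411/140, 39537/224, 307357/840, …
ICs: h(0) = 0, h′(0) = 0, h′′(0) = 9.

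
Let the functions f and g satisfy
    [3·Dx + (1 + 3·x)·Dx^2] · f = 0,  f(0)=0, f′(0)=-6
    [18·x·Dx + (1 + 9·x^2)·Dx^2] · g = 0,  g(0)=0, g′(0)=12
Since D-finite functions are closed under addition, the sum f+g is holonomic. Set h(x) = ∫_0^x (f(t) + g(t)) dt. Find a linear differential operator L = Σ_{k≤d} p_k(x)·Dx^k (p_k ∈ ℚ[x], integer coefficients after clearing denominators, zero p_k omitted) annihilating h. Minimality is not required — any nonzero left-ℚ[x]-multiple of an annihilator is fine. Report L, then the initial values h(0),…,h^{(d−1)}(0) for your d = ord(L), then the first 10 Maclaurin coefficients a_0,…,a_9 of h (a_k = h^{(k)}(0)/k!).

f: a_k = 0, -6, 9, -18, 81/2, -486/5, 243, -4374/7, 6561/4, -4374, …
g: a_k = 0, 12, 0, -36, 0, 972/5, 0, -8748/7, 0, 8748, …
L₀ := lclm(L_f,L_g); ord L₀ ≤ 2+2.
Integrate: L := L₀·Dx.
L = (-18 - 162·x + 486·x^2 + 486·x^3)·Dx^2 + (-12 - 36·x + 972·x^3 + 972·x^4)·Dx^3 + (-1 + 3·x + 18·x^2 + 54·x^3 + 243·x^4 + 243·x^5)·Dx^4  (order 4).
h: a_k = 0, 0, 3, 3, -27/2, 81/10, 81/5, 243/7, -6561/28, 729/4, …
ICs: h(0) = 0, h′(0) = 0, h′′(0) = 6, h′′′(0) = 18.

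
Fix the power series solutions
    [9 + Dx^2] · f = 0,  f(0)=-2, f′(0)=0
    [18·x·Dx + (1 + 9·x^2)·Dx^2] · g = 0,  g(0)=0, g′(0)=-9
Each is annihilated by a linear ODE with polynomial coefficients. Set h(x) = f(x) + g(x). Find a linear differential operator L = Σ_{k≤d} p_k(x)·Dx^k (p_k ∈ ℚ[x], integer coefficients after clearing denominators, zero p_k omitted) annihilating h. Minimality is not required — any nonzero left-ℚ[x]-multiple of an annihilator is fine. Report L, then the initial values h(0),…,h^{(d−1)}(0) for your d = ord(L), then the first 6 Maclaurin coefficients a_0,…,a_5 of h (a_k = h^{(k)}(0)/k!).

L = (-1782·x + 20412·x^3 + 13122·x^5)·Dx + (-9 + 567·x^2 + 6561·x^4 + 6561·x^6)·Dx^2 + (-198·x + 2268·x^3 + 1458·x^5)·Dx^3 + (-1 + 63·x^2 + 729·x^4 + 729·x^6)·Dx^4  (order 4).
h: a_k = -2, -9, 9, 27, -27/4, -729/5, …
ICs: h(0) = -2, h′(0) = -9, h′′(0) = 18, h′′′(0) = 162.

f: a_k = -2, 0, 9, 0, -27/4, 0, …
g: a_k = 0, -9, 0, 27, 0, -729/5, …
Weyl lclm of L_f,L_g ⇒ L₀ (ord ≤ 4).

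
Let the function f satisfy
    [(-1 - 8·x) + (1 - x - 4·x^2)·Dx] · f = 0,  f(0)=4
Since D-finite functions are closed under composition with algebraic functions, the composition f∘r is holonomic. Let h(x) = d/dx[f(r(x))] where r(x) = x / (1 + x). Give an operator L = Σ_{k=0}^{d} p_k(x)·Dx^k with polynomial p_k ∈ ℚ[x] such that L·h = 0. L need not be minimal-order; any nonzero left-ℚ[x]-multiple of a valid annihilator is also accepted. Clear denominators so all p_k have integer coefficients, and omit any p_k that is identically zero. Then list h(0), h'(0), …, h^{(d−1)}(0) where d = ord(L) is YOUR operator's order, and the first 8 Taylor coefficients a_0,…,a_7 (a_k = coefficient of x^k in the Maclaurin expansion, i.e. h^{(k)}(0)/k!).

f: a_k = 4, 4, 20, 36, 116, 260, 724, 1764, …
h₀=f(r): pull back L_f along r ⇒ L₀.
h=h₀': d/dx-closure on L₀ ⇒ L.
L = (8 + 24·x + 120·x^2 + 72·x^3) + (-1 - 11·x - 15·x^2 + 31·x^3 + 36·x^4)·Dx  (order 1).
h: a_k = 4, 32, 0, 256, -320, 1920, -4032, 14848, …
ICs: h(0) = 4.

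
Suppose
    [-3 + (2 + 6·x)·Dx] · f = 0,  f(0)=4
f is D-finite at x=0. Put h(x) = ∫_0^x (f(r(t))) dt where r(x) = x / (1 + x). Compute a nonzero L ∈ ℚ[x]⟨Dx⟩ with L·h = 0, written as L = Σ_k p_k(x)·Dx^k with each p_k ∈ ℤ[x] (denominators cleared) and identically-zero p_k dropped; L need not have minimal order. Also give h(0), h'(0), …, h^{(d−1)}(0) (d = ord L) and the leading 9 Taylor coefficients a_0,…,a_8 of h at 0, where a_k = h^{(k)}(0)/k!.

L = -3·Dx + (2 + 10·x + 8·x^2)·Dx^2  (order 2).
h: a_k = 0, 4, 3, -7/2, 87/16, -1677/160, 3023/128, -106305/1792, 658335/4096, …
ICs: h(0) = 0, h′(0) = 4.

f: a_k = 4, 6, -9/2, 27/4, -405/32, 1701/64, -15309/256, 72171/512, -2814669/8192, …
f∘r: x↦r, Dx↦Dx/r' in L_f ⇒ L₀.
h=∫h₀ ⇒ L = L₀·Dx.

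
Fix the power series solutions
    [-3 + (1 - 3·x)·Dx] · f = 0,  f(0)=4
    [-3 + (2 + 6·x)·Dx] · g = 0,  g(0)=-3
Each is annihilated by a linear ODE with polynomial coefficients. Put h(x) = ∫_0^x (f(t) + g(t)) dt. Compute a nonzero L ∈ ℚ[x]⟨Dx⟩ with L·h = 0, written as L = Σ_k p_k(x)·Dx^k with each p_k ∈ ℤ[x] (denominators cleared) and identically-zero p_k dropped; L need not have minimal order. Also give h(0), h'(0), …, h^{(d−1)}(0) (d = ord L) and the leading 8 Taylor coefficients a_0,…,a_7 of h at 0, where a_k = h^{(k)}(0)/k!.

L = (-45 - 81·x)·Dx + (27 + 126·x + 243·x^2)·Dx^2 + (-2 - 18·x + 18·x^2 + 162·x^3)·Dx^3  (order 3).
h: a_k = 0, 1, 15/4, 105/8, 1647/64, 42687/640, 81243/512, 3031911/7168, …
ICs: h(0) = 0, h′(0) = 1, h′′(0) = 15/2.

f: a_k = 4, 12, 36, 108, 324, 972, 2916, 8748, …
g: a_k = -3, -9/2, 27/8, -81/16, 1215/128, -5103/256, 45927/1024, -216513/2048, …
Sum ⇒ L₀ = lclm(L_f,L_g) in ℚ(x)⟨Dx⟩.
Integrate: L := L₀·Dx.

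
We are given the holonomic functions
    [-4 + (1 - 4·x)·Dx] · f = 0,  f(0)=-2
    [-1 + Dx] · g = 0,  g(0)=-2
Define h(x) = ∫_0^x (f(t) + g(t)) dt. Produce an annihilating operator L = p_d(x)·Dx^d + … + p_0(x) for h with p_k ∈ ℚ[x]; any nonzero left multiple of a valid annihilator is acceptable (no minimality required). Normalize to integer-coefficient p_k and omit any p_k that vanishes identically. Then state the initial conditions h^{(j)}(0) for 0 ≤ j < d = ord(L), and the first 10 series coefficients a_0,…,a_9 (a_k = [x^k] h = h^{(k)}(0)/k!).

f: a_k = -2, -8, -32, -128, -512, -2048, -8192, -32768, -131072, -524288, …
g: a_k = -2, -2, -1, -1/3, -1/12, -1/60, -1/360, -1/2520, -1/20160, -1/181440, …
Sum ⇒ L₀ = lclm(L_f,L_g) in ℚ(x)⟨Dx⟩.
Integrate: L := L₀·Dx.
L = (-28 - 16·x)·Dx + (31 + 8·x - 16·x^2)·Dx^2 + (-3 + 8·x + 16·x^2)·Dx^3  (order 3).
h: a_k = 0, -4, -5, -11, -385/12, -1229/12, -122881/360, -421303/360, -82575361/20160, -2642411521/181440, …
ICs: h(0) = 0, h′(0) = -4, h′′(0) = -10.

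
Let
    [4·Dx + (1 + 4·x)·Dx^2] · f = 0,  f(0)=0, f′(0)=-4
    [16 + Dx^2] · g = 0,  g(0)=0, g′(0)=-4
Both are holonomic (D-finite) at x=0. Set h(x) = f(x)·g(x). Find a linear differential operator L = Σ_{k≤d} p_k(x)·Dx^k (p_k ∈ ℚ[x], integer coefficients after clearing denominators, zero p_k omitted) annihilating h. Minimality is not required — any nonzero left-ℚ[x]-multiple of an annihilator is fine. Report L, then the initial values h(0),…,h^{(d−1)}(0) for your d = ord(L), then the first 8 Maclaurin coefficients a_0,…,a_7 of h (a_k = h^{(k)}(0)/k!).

L = (-768 + 6144·x + 77824·x^2 + 262144·x^3 + 262144·x^4) + (256 + 5120·x + 24576·x^2 + 32768·x^3)·Dx + (1280·x + 10752·x^2 + 32768·x^3 + 32768·x^4)·Dx^2 + (16 + 320·x + 1536·x^2 + 2048·x^3)·Dx^3 + (3 + 56·x + 368·x^2 + 1024·x^3 + 1024·x^4)·Dx^4  (order 4).
h: a_k = 0, 0, 16, -32, 128/3, -512/3, 5632/9, -31744/15, …
ICs: h(0) = 0, h′(0) = 0, h′′(0) = 32, h′′′(0) = -192.

f: a_k = 0, -4, 8, -64/3, 64, -1024/5, 2048/3, -16384/7, …
g: a_k = 0, -4, 0, 32/3, 0, -128/15, 0, 1024/315, …
L₀ := L_f ⊗_s L_g (sym. prod.), ord ≤ 4.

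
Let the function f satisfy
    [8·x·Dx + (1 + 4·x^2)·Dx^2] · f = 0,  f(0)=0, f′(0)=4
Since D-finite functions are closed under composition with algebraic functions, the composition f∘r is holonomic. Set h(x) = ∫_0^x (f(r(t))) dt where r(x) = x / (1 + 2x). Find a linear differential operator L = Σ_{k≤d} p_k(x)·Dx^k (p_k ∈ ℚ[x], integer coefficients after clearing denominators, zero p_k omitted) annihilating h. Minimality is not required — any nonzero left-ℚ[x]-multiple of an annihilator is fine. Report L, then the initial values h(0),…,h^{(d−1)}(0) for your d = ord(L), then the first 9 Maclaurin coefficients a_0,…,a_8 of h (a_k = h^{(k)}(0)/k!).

L = (4 + 16·x)·Dx^2 + (1 + 4·x + 8·x^2)·Dx^3  (order 3).
h: a_k = 0, 0, 2, -8/3, 8/3, 0, -128/15, 512/21, -256/7, …
ICs: h(0) = 0, h′(0) = 0, h′′(0) = 4.

f: a_k = 0, 4, 0, -16/3, 0, 64/5, 0, -256/7, 0, …
h₀=f(r): pull back L_f along r ⇒ L₀.
∫: right-multiply L₀ by Dx.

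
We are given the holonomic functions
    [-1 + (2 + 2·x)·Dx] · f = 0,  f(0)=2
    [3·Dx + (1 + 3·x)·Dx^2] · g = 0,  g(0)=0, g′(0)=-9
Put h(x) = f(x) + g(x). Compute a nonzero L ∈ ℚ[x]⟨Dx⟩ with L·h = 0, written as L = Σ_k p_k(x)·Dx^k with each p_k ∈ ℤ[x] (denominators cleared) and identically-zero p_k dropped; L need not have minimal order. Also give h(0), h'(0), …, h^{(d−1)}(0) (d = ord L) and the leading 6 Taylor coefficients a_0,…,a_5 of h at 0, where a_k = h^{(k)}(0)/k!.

f: a_k = 2, 1, -1/4, 1/8, -5/64, 7/128, …
g: a_k = 0, -9, 27/2, -27, 243/4, -729/5, …
L₀ := lclm(L_f,L_g); ord L₀ ≤ 1+2.
L = (27 + 9·x)·Dx + (69 + 126·x + 45·x^2)·Dx^2 + (10 + 46·x + 54·x^2 + 18·x^3)·Dx^3  (order 3).
h: a_k = 2, -8, 53/4, -215/8, 3883/64, -93277/640, …
ICs: h(0) = 2, h′(0) = -8, h′′(0) = 53/2.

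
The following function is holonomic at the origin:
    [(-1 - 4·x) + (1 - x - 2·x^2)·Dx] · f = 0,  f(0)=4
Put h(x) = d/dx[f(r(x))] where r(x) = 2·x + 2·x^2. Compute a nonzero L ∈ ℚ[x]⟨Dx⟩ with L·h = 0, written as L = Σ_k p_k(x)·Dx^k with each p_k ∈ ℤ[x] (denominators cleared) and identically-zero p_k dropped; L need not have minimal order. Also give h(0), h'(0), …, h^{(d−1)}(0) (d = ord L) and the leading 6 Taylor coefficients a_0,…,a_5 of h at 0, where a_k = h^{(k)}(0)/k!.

f: a_k = 4, 4, 12, 20, 44, 84, …
f∘r: x↦r, Dx↦Dx/r' in L_f ⇒ L₀.
h=h₀': d/dx-closure on L₀ ⇒ L.
L = (14 + 108·x + 444·x^2 + 1312·x^3 + 2256·x^4 + 1920·x^5 + 640·x^6) + (-1 - 8·x + 6·x^2 + 148·x^3 + 440·x^4 + 624·x^5 + 448·x^6 + 128·x^7)·Dx  (order 1).
h: a_k = 8, 112, 768, 4928, 29920, 172992, …
ICs: h(0) = 8.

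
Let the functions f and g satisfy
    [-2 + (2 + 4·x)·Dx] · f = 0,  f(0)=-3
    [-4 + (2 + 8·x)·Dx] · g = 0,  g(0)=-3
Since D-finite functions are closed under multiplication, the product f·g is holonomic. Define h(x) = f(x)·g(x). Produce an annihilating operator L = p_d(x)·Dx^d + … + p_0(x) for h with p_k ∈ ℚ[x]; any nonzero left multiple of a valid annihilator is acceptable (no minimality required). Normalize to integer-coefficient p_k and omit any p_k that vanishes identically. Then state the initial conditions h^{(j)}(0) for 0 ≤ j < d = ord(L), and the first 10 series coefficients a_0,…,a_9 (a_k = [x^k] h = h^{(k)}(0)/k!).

L = (-3 - 8·x) + (1 + 6·x + 8·x^2)·Dx  (order 1).
h: a_k = 9, 27, -9/2, 27/2, -333/8, 1053/8, -6813/16, 22491/16, -604629/128, 2063529/128, …
ICs: h(0) = 9.

f: a_k = -3, -3, 3/2, -3/2, 15/8, -21/8, 63/16, -99/16, 1287/128, -2145/128, …
g: a_k = -3, -6, 6, -12, 30, -84, 252, -792, 2574, -8580, …
Product ⇒ symmetric product L₀, ord ≤ 1.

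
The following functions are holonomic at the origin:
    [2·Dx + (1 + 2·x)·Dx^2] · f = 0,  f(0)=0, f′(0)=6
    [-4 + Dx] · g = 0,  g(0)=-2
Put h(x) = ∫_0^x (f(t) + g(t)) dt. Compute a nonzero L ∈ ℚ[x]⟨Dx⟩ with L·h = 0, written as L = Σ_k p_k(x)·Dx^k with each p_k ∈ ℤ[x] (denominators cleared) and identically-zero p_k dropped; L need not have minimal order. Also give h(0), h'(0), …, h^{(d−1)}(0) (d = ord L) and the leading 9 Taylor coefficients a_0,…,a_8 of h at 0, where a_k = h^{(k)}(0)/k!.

L = (-32 - 32·x)·Dx^2 + (-4 - 32·x - 32·x^2)·Dx^3 + (3 + 10·x + 8·x^2)·Dx^4  (order 4).
h: a_k = 0, -2, -1, -22/3, -10/3, -20/3, 16/45, -1952/315, 272/45, …
ICs: h(0) = 0, h′(0) = -2, h′′(0) = -2, h′′′(0) = -44.

f: a_k = 0, 6, -6, 8, -12, 96/5, -32, 384/7, -96, …
g: a_k = -2, -8, -16, -64/3, -64/3, -256/15, -512/45, -2048/315, -1024/315, …
Weyl lclm of L_f,L_g ⇒ L₀ (ord ≤ 3).
Integrate: L := L₀·Dx.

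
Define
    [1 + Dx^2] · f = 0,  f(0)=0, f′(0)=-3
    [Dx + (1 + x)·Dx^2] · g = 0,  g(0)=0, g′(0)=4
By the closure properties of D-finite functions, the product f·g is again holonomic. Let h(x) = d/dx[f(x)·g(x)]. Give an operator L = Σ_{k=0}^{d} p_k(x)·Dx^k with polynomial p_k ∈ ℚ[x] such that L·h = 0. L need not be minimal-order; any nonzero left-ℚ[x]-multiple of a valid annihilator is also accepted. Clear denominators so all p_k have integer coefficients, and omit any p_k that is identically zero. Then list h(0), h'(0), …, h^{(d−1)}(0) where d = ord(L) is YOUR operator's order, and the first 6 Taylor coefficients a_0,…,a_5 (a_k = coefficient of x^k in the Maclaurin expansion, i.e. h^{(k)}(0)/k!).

f: a_k = 0, -3, 0, 1/2, 0, -1/40, …
g: a_k = 0, 4, -2, 4/3, -1, 4/5, …
Sym-product of L_f,L_g gives L₀ (≤ ord 4).
Differentiate: ansatz ord ≤ ord L₀ ⇒ L.
L = (-25 - 44·x - 42·x^2 + 12·x^3 + 43·x^4 + 24·x^5 + 4·x^6) + (-24 - 32·x + 20·x^2 + 60·x^3 + 40·x^4 + 8·x^5)·Dx + (-28 - 44·x - 14·x^2 + 72·x^3 + 98·x^4 + 48·x^5 + 8·x^6)·Dx^2 + (-24 - 32·x + 20·x^2 + 60·x^3 + 40·x^4 + 8·x^5)·Dx^3 + (-3 + 28·x^2 + 60·x^3 + 55·x^4 + 24·x^5 + 4·x^6)·Dx^4  (order 4).
h: a_k = 0, -24, 18, -8, 10, -11, …
ICs: h(0) = 0, h′(0) = -24, h′′(0) = 36, h′′′(0) = -48.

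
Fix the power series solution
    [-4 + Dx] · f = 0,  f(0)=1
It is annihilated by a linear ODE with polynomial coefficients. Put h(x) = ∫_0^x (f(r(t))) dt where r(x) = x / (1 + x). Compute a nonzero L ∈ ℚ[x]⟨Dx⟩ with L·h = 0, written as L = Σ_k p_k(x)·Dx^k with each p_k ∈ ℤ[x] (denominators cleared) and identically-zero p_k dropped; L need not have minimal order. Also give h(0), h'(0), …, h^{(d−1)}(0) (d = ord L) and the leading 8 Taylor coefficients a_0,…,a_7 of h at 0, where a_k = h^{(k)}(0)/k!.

L = -4·Dx + (1 + 2·x + x^2)·Dx^2  (order 2).
h: a_k = 0, 1, 2, 4/3, -1/3, -4/15, 14/45, -44/315, …
ICs: h(0) = 0, h′(0) = 1.

f: a_k = 1, 4, 8, 32/3, 32/3, 128/15, 256/45, 1024/315, …
h₀=f(r): pull back L_f along r ⇒ L₀.
∫: right-multiply L₀ by Dx.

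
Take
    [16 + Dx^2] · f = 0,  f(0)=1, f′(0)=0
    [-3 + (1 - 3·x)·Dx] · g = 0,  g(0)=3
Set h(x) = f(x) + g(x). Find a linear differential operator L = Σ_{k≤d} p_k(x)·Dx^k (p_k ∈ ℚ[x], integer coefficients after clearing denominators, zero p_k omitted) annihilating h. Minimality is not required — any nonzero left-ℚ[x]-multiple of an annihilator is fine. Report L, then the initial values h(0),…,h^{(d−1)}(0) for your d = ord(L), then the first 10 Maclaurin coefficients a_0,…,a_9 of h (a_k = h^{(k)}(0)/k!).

L = (-1680 + 2304·x - 3456·x^2) + (272 - 1584·x + 3456·x^2 - 3456·x^3)·Dx + (-105 + 144·x - 216·x^2)·Dx^2 + (17 - 99·x + 216·x^2 - 216·x^3)·Dx^3  (order 3).
h: a_k = 4, 9, 19, 81, 761/3, 729, 98159/45, 6561, 6200657/315, 59049, …
ICs: h(0) = 4, h′(0) = 9, h′′(0) = 38.

f: a_k = 1, 0, -8, 0, 32/3, 0, -256/45, 0, 512/315, 0, …
g: a_k = 3, 9, 27, 81, 243, 729, 2187, 6561, 19683, 59049, …
f+g: L₀ = lclm(L_f,L_g), ord ≤ 2+1.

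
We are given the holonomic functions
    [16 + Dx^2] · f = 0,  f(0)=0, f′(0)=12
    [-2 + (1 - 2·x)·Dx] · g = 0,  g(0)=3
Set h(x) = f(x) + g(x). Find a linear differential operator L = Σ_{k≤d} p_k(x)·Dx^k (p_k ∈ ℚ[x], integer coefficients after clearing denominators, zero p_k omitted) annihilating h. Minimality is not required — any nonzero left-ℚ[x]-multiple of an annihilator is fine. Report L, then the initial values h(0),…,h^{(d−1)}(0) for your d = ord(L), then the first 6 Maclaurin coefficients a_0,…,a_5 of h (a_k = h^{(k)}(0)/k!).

L = (-160 + 256·x - 256·x^2) + (48 - 224·x + 384·x^2 - 256·x^3)·Dx + (-10 + 16·x - 16·x^2)·Dx^2 + (3 - 14·x + 24·x^2 - 16·x^3)·Dx^3  (order 3).
h: a_k = 3, 18, 12, -8, 48, 608/5, …
ICs: h(0) = 3, h′(0) = 18, h′′(0) = 24.

f: a_k = 0, 12, 0, -32, 0, 128/5, …
g: a_k = 3, 6, 12, 24, 48, 96, …
Sum ⇒ L₀ = lclm(L_f,L_g) in ℚ(x)⟨Dx⟩.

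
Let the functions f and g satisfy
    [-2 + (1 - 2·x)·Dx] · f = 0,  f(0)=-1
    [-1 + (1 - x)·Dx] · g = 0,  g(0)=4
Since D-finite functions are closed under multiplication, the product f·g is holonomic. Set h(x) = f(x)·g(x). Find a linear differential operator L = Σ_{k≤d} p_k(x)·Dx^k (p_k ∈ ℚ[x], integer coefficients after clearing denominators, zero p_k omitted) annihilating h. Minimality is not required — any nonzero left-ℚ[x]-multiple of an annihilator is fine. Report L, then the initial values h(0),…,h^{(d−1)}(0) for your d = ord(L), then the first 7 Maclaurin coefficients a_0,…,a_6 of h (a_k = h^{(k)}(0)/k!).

L = (-3 + 4·x) + (1 - 3·x + 2·x^2)·Dx  (order 1).
h: a_k = -4, -12, -28, -60, -124, -252, -508, …
ICs: h(0) = -4.

f: a_k = -1, -2, -4, -8, -16, -32, -64, …
g: a_k = 4, 4, 4, 4, 4, 4, 4, …
L₀ := L_f ⊗_s L_g (sym. prod.), ord ≤ 1.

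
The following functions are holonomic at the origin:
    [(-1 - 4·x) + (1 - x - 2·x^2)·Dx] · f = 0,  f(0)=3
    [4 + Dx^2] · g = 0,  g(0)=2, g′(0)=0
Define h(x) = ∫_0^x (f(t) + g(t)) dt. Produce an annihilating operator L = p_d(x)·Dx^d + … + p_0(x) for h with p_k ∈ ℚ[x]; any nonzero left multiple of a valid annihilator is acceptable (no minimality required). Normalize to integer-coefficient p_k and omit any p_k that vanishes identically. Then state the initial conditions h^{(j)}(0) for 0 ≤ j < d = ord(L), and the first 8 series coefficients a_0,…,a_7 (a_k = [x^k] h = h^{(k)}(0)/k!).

L = (68 + 304·x + 200·x^2 + 320·x^3 + 160·x^4 + 128·x^5)·Dx + (-20 + 12·x + 24·x^2 + 8·x^3 + 48·x^4 + 96·x^5 + 64·x^6)·Dx^2 + (17 + 76·x + 50·x^2 + 80·x^3 + 40·x^4 + 32·x^5)·Dx^3 + (-5 + 3·x + 6·x^2 + 2·x^3 + 12·x^4 + 24·x^5 + 16·x^6)·Dx^4  (order 4).
h: a_k = 0, 5, 3/2, 5/3, 15/4, 103/15, 21/2, 5797/315, …
ICs: h(0) = 0, h′(0) = 5, h′′(0) = 3, h′′′(0) = 10.

f: a_k = 3, 3, 9, 15, 33, 63, 129, 255, …
g: a_k = 2, 0, -4, 0, 4/3, 0, -8/45, 0, …
f+g: L₀ = lclm(L_f,L_g), ord ≤ 1+2.
h=∫₀ˣh₀: take L = L₀·Dx.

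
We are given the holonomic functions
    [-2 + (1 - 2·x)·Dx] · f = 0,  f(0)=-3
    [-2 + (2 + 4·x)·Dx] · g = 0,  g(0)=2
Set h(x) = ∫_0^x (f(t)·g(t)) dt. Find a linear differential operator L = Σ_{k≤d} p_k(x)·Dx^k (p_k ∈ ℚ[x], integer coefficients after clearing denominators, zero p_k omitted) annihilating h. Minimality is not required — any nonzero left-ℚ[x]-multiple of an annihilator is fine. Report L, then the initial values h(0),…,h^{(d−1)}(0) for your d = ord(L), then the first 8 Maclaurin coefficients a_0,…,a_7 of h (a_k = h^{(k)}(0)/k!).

f: a_k = -3, -6, -12, -24, -48, -96, -192, -384, …
g: a_k = 2, 2, -1, 1, -5/4, 7/4, -21/8, 33/8, …
f·g: L₀ = L_f ⊗_s L_g, ord ≤ 1·1.
Integrate: L := L₀·Dx.
L = (3 + 2·x)·Dx + (-1 + 4·x^2)·Dx^2  (order 2).
h: a_k = 0, -6, -9, -11, -69/4, -537/20, -365/8, -4317/56, …
ICs: h(0) = 0, h′(0) = -6.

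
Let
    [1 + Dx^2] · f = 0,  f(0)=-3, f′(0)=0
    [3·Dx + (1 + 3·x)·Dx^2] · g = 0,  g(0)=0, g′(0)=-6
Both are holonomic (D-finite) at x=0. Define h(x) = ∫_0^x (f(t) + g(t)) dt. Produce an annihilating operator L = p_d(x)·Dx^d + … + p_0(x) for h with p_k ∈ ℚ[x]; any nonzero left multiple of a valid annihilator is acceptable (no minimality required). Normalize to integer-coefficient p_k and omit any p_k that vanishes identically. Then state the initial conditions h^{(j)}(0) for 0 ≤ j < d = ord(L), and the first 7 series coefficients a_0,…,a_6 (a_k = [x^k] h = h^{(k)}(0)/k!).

L = (165 + 18·x + 27·x^2)·Dx^2 + (19 + 63·x + 27·x^2 + 27·x^3)·Dx^3 + (165 + 18·x + 27·x^2)·Dx^4 + (19 + 63·x + 27·x^2 + 27·x^3)·Dx^5  (order 5).
h: a_k = 0, -3, -3, 7/2, -9/2, 323/40, -81/5, …
ICs: h(0) = 0, h′(0) = -3, h′′(0) = -6, h′′′(0) = 21, h′′′′(0) = -108.

f: a_k = -3, 0, 3/2, 0, -1/8, 0, 1/240, …
g: a_k = 0, -6, 9, -18, 81/2, -486/5, 243, …
Weyl lclm of L_f,L_g ⇒ L₀ (ord ≤ 4).
Integrate: L := L₀·Dx.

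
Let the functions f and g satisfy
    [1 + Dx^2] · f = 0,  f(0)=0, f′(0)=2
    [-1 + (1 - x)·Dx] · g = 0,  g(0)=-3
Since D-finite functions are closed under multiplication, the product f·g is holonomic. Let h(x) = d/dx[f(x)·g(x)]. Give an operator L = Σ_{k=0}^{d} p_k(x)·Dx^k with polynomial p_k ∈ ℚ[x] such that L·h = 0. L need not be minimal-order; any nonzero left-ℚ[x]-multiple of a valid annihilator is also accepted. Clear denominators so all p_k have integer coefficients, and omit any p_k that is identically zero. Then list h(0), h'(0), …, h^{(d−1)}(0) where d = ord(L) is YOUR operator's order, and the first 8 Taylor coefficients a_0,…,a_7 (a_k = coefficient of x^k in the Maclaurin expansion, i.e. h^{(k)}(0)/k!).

L = (-1 - 2·x + x^2) + (-2 + 2·x)·Dx + (1 - 2·x + x^2)·Dx^2  (order 2).
h: a_k = -6, -12, -15, -20, -101/4, -303/10, -4241/120, -4241/105, …
ICs: h(0) = -6, h′(0) = -12.

f: a_k = 0, 2, 0, -1/3, 0, 1/60, 0, -1/2520, …
g: a_k = -3, -3, -3, -3, -3, -3, -3, -3, …
Sym-product of L_f,L_g gives L₀ (≤ ord 2).
h₀' ⇒ L via d/dx closure of L₀.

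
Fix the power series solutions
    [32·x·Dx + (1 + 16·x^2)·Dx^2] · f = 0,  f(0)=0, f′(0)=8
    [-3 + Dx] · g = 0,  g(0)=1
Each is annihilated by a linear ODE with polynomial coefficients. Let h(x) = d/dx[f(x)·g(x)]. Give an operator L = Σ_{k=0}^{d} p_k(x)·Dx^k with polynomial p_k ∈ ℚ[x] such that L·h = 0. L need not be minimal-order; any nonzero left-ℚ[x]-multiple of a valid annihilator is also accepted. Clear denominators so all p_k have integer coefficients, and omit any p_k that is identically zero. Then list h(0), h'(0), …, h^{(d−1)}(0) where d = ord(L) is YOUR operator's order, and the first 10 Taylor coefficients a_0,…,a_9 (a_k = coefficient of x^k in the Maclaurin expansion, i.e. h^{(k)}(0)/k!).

L = (-69 - 576·x + 5472·x^2 - 9216·x^3 + 6912·x^4) + (14 + 288·x - 2112·x^2 + 4608·x^3 - 4608·x^4)·Dx + (3 - 32·x + 96·x^2 - 512·x^3 + 768·x^4)·Dx^2  (order 2).
h: a_k = 8, 48, -20, -368, 1223, 6318, -208169/10, -3439284/35, 194189089/560, 1297874621/840, …
ICs: h(0) = 8, h′(0) = 48.

f: a_k = 0, 8, 0, -128/3, 0, 2048/5, 0, -32768/7, 0, 524288/9, …
g: a_k = 1, 3, 9/2, 9/2, 27/8, 81/40, 81/80, 243/560, 729/4480, 243/4480, …
L₀ := L_f ⊗_s L_g (sym. prod.), ord ≤ 2.
h=h₀': d/dx-closure on L₀ ⇒ L.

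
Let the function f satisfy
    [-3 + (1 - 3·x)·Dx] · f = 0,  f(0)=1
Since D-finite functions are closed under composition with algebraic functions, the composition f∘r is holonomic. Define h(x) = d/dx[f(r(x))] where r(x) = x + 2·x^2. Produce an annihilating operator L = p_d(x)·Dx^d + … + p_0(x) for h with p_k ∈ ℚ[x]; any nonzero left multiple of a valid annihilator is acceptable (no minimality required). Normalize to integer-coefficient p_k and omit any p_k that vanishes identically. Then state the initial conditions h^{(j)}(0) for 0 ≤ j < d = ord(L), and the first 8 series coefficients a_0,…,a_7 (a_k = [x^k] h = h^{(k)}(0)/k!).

f: a_k = 1, 3, 9, 27, 81, 243, 729, 2187, …
L₀ from L_f via x↦r, Dx↦r'^{-1}Dx.
Derive L from L₀ (diff closure).
L = (10 + 36·x + 72·x^2) + (-1 - x + 18·x^2 + 24·x^3)·Dx  (order 1).
h: a_k = 3, 30, 189, 1116, 6075, 31914, 162729, 813240, …
ICs: h(0) = 3.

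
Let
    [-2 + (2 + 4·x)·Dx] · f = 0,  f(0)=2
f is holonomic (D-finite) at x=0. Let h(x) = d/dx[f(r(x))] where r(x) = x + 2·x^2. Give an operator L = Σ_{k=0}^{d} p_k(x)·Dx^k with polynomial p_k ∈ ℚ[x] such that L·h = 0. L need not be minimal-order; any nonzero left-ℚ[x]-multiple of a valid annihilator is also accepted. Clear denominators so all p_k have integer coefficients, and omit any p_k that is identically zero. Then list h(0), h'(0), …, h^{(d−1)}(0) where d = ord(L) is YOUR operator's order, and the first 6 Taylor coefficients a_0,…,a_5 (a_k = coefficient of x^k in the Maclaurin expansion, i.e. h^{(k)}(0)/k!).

f: a_k = 2, 2, -1, 1, -5/4, 7/4, …
f∘r: x↦r, Dx↦Dx/r' in L_f ⇒ L₀.
Differentiate: ansatz ord ≤ ord L₀ ⇒ L.
L = 3 + (-1 - 6·x - 12·x^2 - 16·x^3)·Dx  (order 1).
h: a_k = 2, 6, -9, 3, 75/4, -171/4, …
ICs: h(0) = 2.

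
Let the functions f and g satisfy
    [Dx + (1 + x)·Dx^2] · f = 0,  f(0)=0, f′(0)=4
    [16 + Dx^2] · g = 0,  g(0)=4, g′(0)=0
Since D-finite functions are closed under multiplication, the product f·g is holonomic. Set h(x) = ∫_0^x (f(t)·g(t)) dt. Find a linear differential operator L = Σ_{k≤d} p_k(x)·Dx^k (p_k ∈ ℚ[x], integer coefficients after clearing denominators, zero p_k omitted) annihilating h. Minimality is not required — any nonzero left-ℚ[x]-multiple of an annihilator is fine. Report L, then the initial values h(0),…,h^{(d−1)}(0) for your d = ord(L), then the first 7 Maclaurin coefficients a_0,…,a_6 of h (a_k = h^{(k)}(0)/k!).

L = (15072 + 62976·x + 97024·x^2 + 65536·x^3 + 16384·x^4)·Dx + (1984 + 6080·x + 6144·x^2 + 2048·x^3)·Dx^2 + (1950 + 8000·x + 12192·x^2 + 8192·x^3 + 2048·x^4)·Dx^3 + (124 + 380·x + 384·x^2 + 128·x^3)·Dx^4 + (63 + 254·x + 383·x^2 + 256·x^3 + 64·x^4)·Dx^5  (order 5).
h: a_k = 0, 0, 8, -8/3, -92/3, 12, 328/15, …
ICs: h(0) = 0, h′(0) = 0, h′′(0) = 16, h′′′(0) = -16, h′′′′(0) = -736.

f: a_k = 0, 4, -2, 4/3, -1, 4/5, -2/3, …
g: a_k = 4, 0, -32, 0, 128/3, 0, -1024/45, …
L₀ := L_f ⊗_s L_g (sym. prod.), ord ≤ 4.
h=∫₀ˣh₀: take L = L₀·Dx.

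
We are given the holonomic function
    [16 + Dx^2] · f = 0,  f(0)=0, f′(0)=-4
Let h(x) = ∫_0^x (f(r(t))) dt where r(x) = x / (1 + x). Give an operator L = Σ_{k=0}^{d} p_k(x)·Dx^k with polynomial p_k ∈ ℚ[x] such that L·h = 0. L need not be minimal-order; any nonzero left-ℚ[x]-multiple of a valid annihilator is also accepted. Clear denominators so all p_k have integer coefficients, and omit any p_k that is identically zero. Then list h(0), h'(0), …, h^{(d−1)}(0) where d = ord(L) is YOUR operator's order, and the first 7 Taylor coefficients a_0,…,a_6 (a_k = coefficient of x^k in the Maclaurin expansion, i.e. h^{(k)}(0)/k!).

f: a_k = 0, -4, 0, 32/3, 0, -128/15, 0, …
L₀ from L_f via x↦r, Dx↦r'^{-1}Dx.
Integrate: L := L₀·Dx.
L = 16·Dx + (2 + 6·x + 6·x^2 + 2·x^3)·Dx^2 + (1 + 4·x + 6·x^2 + 4·x^3 + x^4)·Dx^3  (order 3).
h: a_k = 0, 0, -2, 4/3, 5/3, -28/5, 386/45, …
ICs: h(0) = 0, h′(0) = 0, h′′(0) = -4.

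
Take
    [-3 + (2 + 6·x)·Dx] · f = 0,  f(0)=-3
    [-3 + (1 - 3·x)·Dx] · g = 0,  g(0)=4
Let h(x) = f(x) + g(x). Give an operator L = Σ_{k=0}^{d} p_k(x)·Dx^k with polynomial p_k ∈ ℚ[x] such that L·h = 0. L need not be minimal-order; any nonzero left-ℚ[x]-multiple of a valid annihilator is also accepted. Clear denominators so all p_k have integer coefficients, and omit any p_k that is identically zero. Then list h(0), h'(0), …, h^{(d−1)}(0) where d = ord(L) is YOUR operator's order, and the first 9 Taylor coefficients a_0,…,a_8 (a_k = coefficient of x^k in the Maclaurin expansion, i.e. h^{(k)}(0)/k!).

L = (45 + 81·x) + (-27 - 126·x - 243·x^2)·Dx + (2 + 18·x - 18·x^2 - 162·x^3)·Dx^2  (order 2).
h: a_k = 1, 15/2, 315/8, 1647/16, 42687/128, 243729/256, 3031911/1024, 17699391/2048, 868407399/32768, …
ICs: h(0) = 1, h′(0) = 15/2.

f: a_k = -3, -9/2, 27/8, -81/16, 1215/128, -5103/256, 45927/1024, -216513/2048, 8444007/32768, …
g: a_k = 4, 12, 36, 108, 324, 972, 2916, 8748, 26244, …
L₀ := lclm(L_f,L_g); ord L₀ ≤ 1+1.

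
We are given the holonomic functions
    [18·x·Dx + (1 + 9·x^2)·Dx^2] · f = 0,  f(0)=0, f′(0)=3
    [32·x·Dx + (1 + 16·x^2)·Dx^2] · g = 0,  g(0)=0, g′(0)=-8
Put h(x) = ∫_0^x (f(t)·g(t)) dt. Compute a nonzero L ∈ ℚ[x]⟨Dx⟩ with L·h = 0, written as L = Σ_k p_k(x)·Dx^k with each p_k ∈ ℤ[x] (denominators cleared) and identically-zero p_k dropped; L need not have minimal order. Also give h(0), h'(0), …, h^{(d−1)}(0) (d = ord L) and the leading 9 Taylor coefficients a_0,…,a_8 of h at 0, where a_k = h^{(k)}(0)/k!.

L = (-3456·x - 144000·x^3 - 1327104·x^5 + 4147200·x^7 + 71663616·x^9)·Dx^2 + (-100 - 11532·x^2 - 259200·x^4 - 1161216·x^6 + 14515200·x^8 + 107495424·x^10)·Dx^3 + (-200·x - 7880·x^3 - 86400·x^5 + 194112·x^7 + 8294400·x^9 + 35831808·x^11)·Dx^4 + (-1 - 50·x^2 - 769·x^4 + 110736·x^8 + 1036800·x^10 + 2985984·x^12)·Dx^5  (order 5).
h: a_k = 0, 0, 0, -8, 0, 40, 0, -10008/35, 0, …
ICs: h(0) = 0, h′(0) = 0, h′′(0) = 0, h′′′(0) = -48, h′′′′(0) = 0.

f: a_k = 0, 3, 0, -9, 0, 243/5, 0, -2187/7, 0, …
g: a_k = 0, -8, 0, 128/3, 0, -2048/5, 0, 32768/7, 0, …
L₀ := L_f ⊗_s L_g (sym. prod.), ord ≤ 4.
h=∫₀ˣh₀: take L = L₀·Dx.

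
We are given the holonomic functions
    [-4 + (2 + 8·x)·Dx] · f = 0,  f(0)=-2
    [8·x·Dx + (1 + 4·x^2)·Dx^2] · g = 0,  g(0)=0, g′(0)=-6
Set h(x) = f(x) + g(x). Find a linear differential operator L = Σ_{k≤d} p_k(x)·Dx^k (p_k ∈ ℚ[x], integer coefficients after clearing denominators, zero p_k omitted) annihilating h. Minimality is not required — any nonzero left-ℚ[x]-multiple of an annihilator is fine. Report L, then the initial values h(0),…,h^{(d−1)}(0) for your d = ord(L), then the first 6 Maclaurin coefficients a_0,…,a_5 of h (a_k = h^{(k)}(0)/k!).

f: a_k = -2, -4, 4, -8, 20, -56, …
g: a_k = 0, -6, 0, 8, 0, -96/5, …
f+g: L₀ = lclm(L_f,L_g), ord ≤ 1+2.
L = (-8 - 80·x + 96·x^2 + 192·x^3)·Dx + (-10 - 32·x - 64·x^2 + 384·x^3 + 672·x^4)·Dx^2 + (-1 + 24·x^2 + 48·x^3 + 112·x^4 + 192·x^5)·Dx^3  (order 3).
h: a_k = -2, -10, 4, 0, 20, -376/5, …
ICs: h(0) = -2, h′(0) = -10, h′′(0) = 8.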